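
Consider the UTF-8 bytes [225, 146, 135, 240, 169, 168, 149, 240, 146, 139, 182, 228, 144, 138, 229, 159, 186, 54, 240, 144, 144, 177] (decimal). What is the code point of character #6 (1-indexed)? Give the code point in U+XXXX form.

Offset 0: leading byte 0xE1 = 11100001 → 3-byte char #1 = E1 92 87.
Offset 3: leading byte 0xF0 = 11110000 → 4-byte char #2 = F0 A9 A8 95.
Offset 7: leading byte 0xF0 = 11110000 → 4-byte char #3 = F0 92 8B B6.
Offset 11: leading byte 0xE4 = 11100100 → 3-byte char #4 = E4 90 8A.
Offset 14: leading byte 0xE5 = 11100101 → 3-byte char #5 = E5 9F BA.
Offset 17: leading byte 0x36 = 00110110 → 1-byte char #6 = 36.
Leading byte 0x36 = 00110110 matches 0xxxxxxx → 1-byte sequence.
Byte 1: 0x36 = 00110110, payload 0110110 (7 bits).
Concatenate: 0110110 = 0x36 (7 bits → U+0036).

U+0036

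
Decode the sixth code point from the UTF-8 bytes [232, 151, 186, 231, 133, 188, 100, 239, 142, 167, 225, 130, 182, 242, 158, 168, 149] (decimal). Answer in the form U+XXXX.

Offset 0: leading byte 0xE8 = 11101000 → 3-byte char #1 = E8 97 BA.
Offset 3: leading byte 0xE7 = 11100111 → 3-byte char #2 = E7 85 BC.
Offset 6: leading byte 0x64 = 01100100 → 1-byte char #3 = 64.
Offset 7: leading byte 0xEF = 11101111 → 3-byte char #4 = EF 8E A7.
Offset 10: leading byte 0xE1 = 11100001 → 3-byte char #5 = E1 82 B6.
Offset 13: leading byte 0xF2 = 11110010 → 4-byte char #6 = F2 9E A8 95.
Leading byte 0xF2 = 11110010 matches 11110xxx → 4-byte sequence.
Byte 1: 0xF2 = 11110010, payload 010 (3 bits).
Byte 2: 0x9E = 10011110 (10xxxxxx ✓), payload 011110.
Byte 3: 0xA8 = 10101000 (10xxxxxx ✓), payload 101000.
Byte 4: 0x95 = 10010101 (10xxxxxx ✓), payload 010101.
Concatenate: 010011110101000010101 = 0x9EA15 (21 bits → U+9EA15).

U+9EA15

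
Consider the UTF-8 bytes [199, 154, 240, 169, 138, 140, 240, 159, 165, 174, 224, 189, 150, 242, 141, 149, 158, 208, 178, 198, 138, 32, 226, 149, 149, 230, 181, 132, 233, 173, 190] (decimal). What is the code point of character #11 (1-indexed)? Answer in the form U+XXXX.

U+9B7E

Offset 0: leading byte 0xC7 = 11000111 → 2-byte char #1 = C7 9A.
Offset 2: leading byte 0xF0 = 11110000 → 4-byte char #2 = F0 A9 8A 8C.
Offset 6: leading byte 0xF0 = 11110000 → 4-byte char #3 = F0 9F A5 AE.
Offset 10: leading byte 0xE0 = 11100000 → 3-byte char #4 = E0 BD 96.
Offset 13: leading byte 0xF2 = 11110010 → 4-byte char #5 = F2 8D 95 9E.
Offset 17: leading byte 0xD0 = 11010000 → 2-byte char #6 = D0 B2.
Offset 19: leading byte 0xC6 = 11000110 → 2-byte char #7 = C6 8A.
Offset 21: leading byte 0x20 = 00100000 → 1-byte char #8 = 20.
Offset 22: leading byte 0xE2 = 11100010 → 3-byte char #9 = E2 95 95.
Offset 25: leading byte 0xE6 = 11100110 → 3-byte char #10 = E6 B5 84.
Offset 28: leading byte 0xE9 = 11101001 → 3-byte char #11 = E9 AD BE.
Leading byte 0xE9 = 11101001 matches 1110xxxx → 3-byte sequence.
Byte 1: 0xE9 = 11101001, payload 1001 (4 bits).
Byte 2: 0xAD = 10101101 (10xxxxxx ✓), payload 101101.
Byte 3: 0xBE = 10111110 (10xxxxxx ✓), payload 111110.
Concatenate: 1001101101111110 = 0x9B7E (16 bits → U+9B7E).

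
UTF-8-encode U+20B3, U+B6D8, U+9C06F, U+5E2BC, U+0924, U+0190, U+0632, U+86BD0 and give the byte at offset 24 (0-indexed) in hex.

0x90

U+20B3 → 3-byte form E2 82 B3 at offsets 0–2.
U+B6D8 → 3-byte form EB 9B 98 at offsets 3–5.
U+9C06F → 4-byte form F2 9C 81 AF at offsets 6–9.
U+5E2BC → 4-byte form F1 9E 8A BC at offsets 10–13.
U+0924 → 3-byte form E0 A4 A4 at offsets 14–16.
U+0190 → 2-byte form C6 90 at offsets 17–18.
U+0632 → 2-byte form D8 B2 at offsets 19–20.
U+86BD0 → 4-byte form F2 86 AF 90 at offsets 21–24.
Offset 24 falls in char 8's range; it's byte 4 of F2 86 AF 90 = 0x90.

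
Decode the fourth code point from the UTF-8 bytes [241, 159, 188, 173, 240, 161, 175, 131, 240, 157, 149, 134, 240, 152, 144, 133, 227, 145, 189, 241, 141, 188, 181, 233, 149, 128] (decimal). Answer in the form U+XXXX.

U+18405

Offset 0: leading byte 0xF1 = 11110001 → 4-byte char #1 = F1 9F BC AD.
Offset 4: leading byte 0xF0 = 11110000 → 4-byte char #2 = F0 A1 AF 83.
Offset 8: leading byte 0xF0 = 11110000 → 4-byte char #3 = F0 9D 95 86.
Offset 12: leading byte 0xF0 = 11110000 → 4-byte char #4 = F0 98 90 85.
Leading byte 0xF0 = 11110000 matches 11110xxx → 4-byte sequence.
Byte 1: 0xF0 = 11110000, payload 000 (3 bits).
Byte 2: 0x98 = 10011000 (10xxxxxx ✓), payload 011000.
Byte 3: 0x90 = 10010000 (10xxxxxx ✓), payload 010000.
Byte 4: 0x85 = 10000101 (10xxxxxx ✓), payload 000101.
Concatenate: 000011000010000000101 = 0x18405 (21 bits → U+18405).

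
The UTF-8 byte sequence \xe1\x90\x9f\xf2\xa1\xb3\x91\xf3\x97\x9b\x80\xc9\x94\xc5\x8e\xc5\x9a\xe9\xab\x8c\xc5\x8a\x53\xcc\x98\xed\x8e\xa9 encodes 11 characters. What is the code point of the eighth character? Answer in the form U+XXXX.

Offset 0: leading byte 0xE1 = 11100001 → 3-byte char #1 = E1 90 9F.
Offset 3: leading byte 0xF2 = 11110010 → 4-byte char #2 = F2 A1 B3 91.
Offset 7: leading byte 0xF3 = 11110011 → 4-byte char #3 = F3 97 9B 80.
Offset 11: leading byte 0xC9 = 11001001 → 2-byte char #4 = C9 94.
Offset 13: leading byte 0xC5 = 11000101 → 2-byte char #5 = C5 8E.
Offset 15: leading byte 0xC5 = 11000101 → 2-byte char #6 = C5 9A.
Offset 17: leading byte 0xE9 = 11101001 → 3-byte char #7 = E9 AB 8C.
Offset 20: leading byte 0xC5 = 11000101 → 2-byte char #8 = C5 8A.
Leading byte 0xC5 = 11000101 matches 110xxxxx → 2-byte sequence.
Byte 1: 0xC5 = 11000101, payload 00101 (5 bits).
Byte 2: 0x8A = 10001010 (10xxxxxx ✓), payload 001010.
Concatenate: 00101001010 = 0x14A (11 bits → U+014A).

U+014A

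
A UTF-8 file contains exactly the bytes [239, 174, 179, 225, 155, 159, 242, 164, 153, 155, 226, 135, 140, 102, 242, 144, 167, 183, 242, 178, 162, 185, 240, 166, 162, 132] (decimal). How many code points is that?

Byte at offset 0: 0xEF = 11101111 → 3-byte char (#1). Advance 3.
Byte at offset 3: 0xE1 = 11100001 → 3-byte char (#2). Advance 3.
Byte at offset 6: 0xF2 = 11110010 → 4-byte char (#3). Advance 4.
Byte at offset 10: 0xE2 = 11100010 → 3-byte char (#4). Advance 3.
Byte at offset 13: 0x66 = 01100110 → 1-byte char (#5). Advance 1.
Byte at offset 14: 0xF2 = 11110010 → 4-byte char (#6). Advance 4.
Byte at offset 18: 0xF2 = 11110010 → 4-byte char (#7). Advance 4.
Byte at offset 22: 0xF0 = 11110000 → 4-byte char (#8). Advance 4.
Reached end at offset 26 after 8 code points.

8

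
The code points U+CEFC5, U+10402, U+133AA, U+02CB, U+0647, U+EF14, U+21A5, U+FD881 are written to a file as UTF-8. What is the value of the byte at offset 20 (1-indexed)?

0xE2

1-indexed offset 20 is 0-indexed offset 19.
U+CEFC5 → 4-byte form F3 8E BF 85 at offsets 0–3.
U+10402 → 4-byte form F0 90 90 82 at offsets 4–7.
U+133AA → 4-byte form F0 93 8E AA at offsets 8–11.
U+02CB → 2-byte form CB 8B at offsets 12–13.
U+0647 → 2-byte form D9 87 at offsets 14–15.
U+EF14 → 3-byte form EE BC 94 at offsets 16–18.
U+21A5 → 3-byte form E2 86 A5 at offsets 19–21.
Offset 19 falls in char 7's range; it's byte 1 of E2 86 A5 = 0xE2.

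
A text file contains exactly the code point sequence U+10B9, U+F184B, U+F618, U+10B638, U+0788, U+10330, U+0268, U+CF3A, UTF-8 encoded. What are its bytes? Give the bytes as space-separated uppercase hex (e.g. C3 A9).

E1 82 B9 F3 B1 A1 8B EF 98 98 F4 8B 98 B8 DE 88 F0 90 8C B0 C9 A8 EC BC BA

U+10B9: 3-byte form → E1 82 B9.
U+F184B: 4-byte form → F3 B1 A1 8B.
U+F618: 3-byte form → EF 98 98.
U+10B638: 4-byte form → F4 8B 98 B8.
U+0788: 2-byte form → DE 88.
U+10330: 4-byte form → F0 90 8C B0.
U+0268: 2-byte form → C9 A8.
U+CF3A: 3-byte form → EC BC BA.
Concatenated (25 bytes): E1 82 B9 F3 B1 A1 8B EF 98 98 F4 8B 98 B8 DE 88 F0 90 8C B0 C9 A8 EC BC BA.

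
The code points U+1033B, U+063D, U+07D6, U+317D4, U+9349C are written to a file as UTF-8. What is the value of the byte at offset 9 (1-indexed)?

1-indexed offset 9 is 0-indexed offset 8.
U+1033B → 4-byte form F0 90 8C BB at offsets 0–3.
U+063D → 2-byte form D8 BD at offsets 4–5.
U+07D6 → 2-byte form DF 96 at offsets 6–7.
U+317D4 → 4-byte form F0 B1 9F 94 at offsets 8–11.
Offset 8 falls in char 4's range; it's byte 1 of F0 B1 9F 94 = 0xF0.

0xF0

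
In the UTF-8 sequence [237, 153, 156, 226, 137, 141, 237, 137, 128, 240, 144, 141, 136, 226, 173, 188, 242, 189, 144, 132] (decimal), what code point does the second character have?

U+224D

Offset 0: leading byte 0xED = 11101101 → 3-byte char #1 = ED 99 9C.
Offset 3: leading byte 0xE2 = 11100010 → 3-byte char #2 = E2 89 8D.
Leading byte 0xE2 = 11100010 matches 1110xxxx → 3-byte sequence.
Byte 1: 0xE2 = 11100010, payload 0010 (4 bits).
Byte 2: 0x89 = 10001001 (10xxxxxx ✓), payload 001001.
Byte 3: 0x8D = 10001101 (10xxxxxx ✓), payload 001101.
Concatenate: 0010001001001101 = 0x224D (16 bits → U+224D).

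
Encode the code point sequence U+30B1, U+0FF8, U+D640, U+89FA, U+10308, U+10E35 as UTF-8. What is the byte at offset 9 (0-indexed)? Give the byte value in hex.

U+30B1 → 3-byte form E3 82 B1 at offsets 0–2.
U+0FF8 → 3-byte form E0 BF B8 at offsets 3–5.
U+D640 → 3-byte form ED 99 80 at offsets 6–8.
U+89FA → 3-byte form E8 A7 BA at offsets 9–11.
Offset 9 falls in char 4's range; it's byte 1 of E8 A7 BA = 0xE8.

0xE8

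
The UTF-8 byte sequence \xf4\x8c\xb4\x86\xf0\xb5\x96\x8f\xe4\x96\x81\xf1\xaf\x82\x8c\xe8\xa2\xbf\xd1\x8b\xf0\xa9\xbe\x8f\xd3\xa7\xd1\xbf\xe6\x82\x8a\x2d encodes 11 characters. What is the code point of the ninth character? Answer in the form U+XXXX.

U+047F

Offset 0: leading byte 0xF4 = 11110100 → 4-byte char #1 = F4 8C B4 86.
Offset 4: leading byte 0xF0 = 11110000 → 4-byte char #2 = F0 B5 96 8F.
Offset 8: leading byte 0xE4 = 11100100 → 3-byte char #3 = E4 96 81.
Offset 11: leading byte 0xF1 = 11110001 → 4-byte char #4 = F1 AF 82 8C.
Offset 15: leading byte 0xE8 = 11101000 → 3-byte char #5 = E8 A2 BF.
Offset 18: leading byte 0xD1 = 11010001 → 2-byte char #6 = D1 8B.
Offset 20: leading byte 0xF0 = 11110000 → 4-byte char #7 = F0 A9 BE 8F.
Offset 24: leading byte 0xD3 = 11010011 → 2-byte char #8 = D3 A7.
Offset 26: leading byte 0xD1 = 11010001 → 2-byte char #9 = D1 BF.
Leading byte 0xD1 = 11010001 matches 110xxxxx → 2-byte sequence.
Byte 1: 0xD1 = 11010001, payload 10001 (5 bits).
Byte 2: 0xBF = 10111111 (10xxxxxx ✓), payload 111111.
Concatenate: 10001111111 = 0x47F (11 bits → U+047F).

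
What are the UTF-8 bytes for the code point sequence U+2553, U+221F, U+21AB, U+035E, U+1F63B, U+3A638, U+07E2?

E2 95 93 E2 88 9F E2 86 AB CD 9E F0 9F 98 BB F0 BA 98 B8 DF A2

U+2553: 3-byte form → E2 95 93.
U+221F: 3-byte form → E2 88 9F.
U+21AB: 3-byte form → E2 86 AB.
U+035E: 2-byte form → CD 9E.
U+1F63B: 4-byte form → F0 9F 98 BB.
U+3A638: 4-byte form → F0 BA 98 B8.
U+07E2: 2-byte form → DF A2.
Concatenated (21 bytes): E2 95 93 E2 88 9F E2 86 AB CD 9E F0 9F 98 BB F0 BA 98 B8 DF A2.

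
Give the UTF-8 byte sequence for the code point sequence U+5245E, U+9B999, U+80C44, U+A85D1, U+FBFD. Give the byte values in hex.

F1 92 91 9E F2 9B A6 99 F2 80 B1 84 F2 A8 97 91 EF AF BD

U+5245E: 4-byte form → F1 92 91 9E.
U+9B999: 4-byte form → F2 9B A6 99.
U+80C44: 4-byte form → F2 80 B1 84.
U+A85D1: 4-byte form → F2 A8 97 91.
U+FBFD: 3-byte form → EF AF BD.
Concatenated (19 bytes): F1 92 91 9E F2 9B A6 99 F2 80 B1 84 F2 A8 97 91 EF AF BD.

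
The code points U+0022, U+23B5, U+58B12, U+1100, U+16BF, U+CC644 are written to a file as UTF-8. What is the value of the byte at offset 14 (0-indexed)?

0xF3

U+0022 → 1-byte form 22 at offsets 0–0.
U+23B5 → 3-byte form E2 8E B5 at offsets 1–3.
U+58B12 → 4-byte form F1 98 AC 92 at offsets 4–7.
U+1100 → 3-byte form E1 84 80 at offsets 8–10.
U+16BF → 3-byte form E1 9A BF at offsets 11–13.
U+CC644 → 4-byte form F3 8C 99 84 at offsets 14–17.
Offset 14 falls in char 6's range; it's byte 1 of F3 8C 99 84 = 0xF3.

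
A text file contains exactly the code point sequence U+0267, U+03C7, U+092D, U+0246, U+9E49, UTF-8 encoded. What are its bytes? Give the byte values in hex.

U+0267: 2-byte form → C9 A7.
U+03C7: 2-byte form → CF 87.
U+092D: 3-byte form → E0 A4 AD.
U+0246: 2-byte form → C9 86.
U+9E49: 3-byte form → E9 B9 89.
Concatenated (12 bytes): C9 A7 CF 87 E0 A4 AD C9 86 E9 B9 89.

C9 A7 CF 87 E0 A4 AD C9 86 E9 B9 89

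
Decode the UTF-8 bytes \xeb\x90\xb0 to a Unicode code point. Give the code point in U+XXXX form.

U+B430

Leading byte 0xEB = 11101011 matches 1110xxxx → 3-byte sequence.
Byte 1: 0xEB = 11101011, payload 1011 (4 bits).
Byte 2: 0x90 = 10010000 (10xxxxxx ✓), payload 010000.
Byte 3: 0xB0 = 10110000 (10xxxxxx ✓), payload 110000.
Concatenate: 1011010000110000 = 0xB430 (16 bits → U+B430).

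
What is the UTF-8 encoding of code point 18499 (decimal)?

E4 A1 83

U+4843 = 0x4843 = 18499 decimal. In range U+0800–U+FFFF → 3-byte form: 1110xxxx 10xxxxxx 10xxxxxx.
Binary (16 bits): 0100100001000011.
Split 4+6+6: 0100 | 100001 | 000011.
Byte 1: 11100100 = 0xE4.
Byte 2: 10100001 = 0xA1.
Byte 3: 10000011 = 0x83.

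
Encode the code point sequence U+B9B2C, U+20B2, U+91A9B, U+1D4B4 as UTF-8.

U+B9B2C: 4-byte form → F2 B9 AC AC.
U+20B2: 3-byte form → E2 82 B2.
U+91A9B: 4-byte form → F2 91 AA 9B.
U+1D4B4: 4-byte form → F0 9D 92 B4.
Concatenated (15 bytes): F2 B9 AC AC E2 82 B2 F2 91 AA 9B F0 9D 92 B4.

F2 B9 AC AC E2 82 B2 F2 91 AA 9B F0 9D 92 B4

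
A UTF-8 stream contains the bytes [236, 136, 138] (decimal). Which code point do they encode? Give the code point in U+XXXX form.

U+C20A

Leading byte 0xEC = 11101100 matches 1110xxxx → 3-byte sequence.
Byte 1: 0xEC = 11101100, payload 1100 (4 bits).
Byte 2: 0x88 = 10001000 (10xxxxxx ✓), payload 001000.
Byte 3: 0x8A = 10001010 (10xxxxxx ✓), payload 001010.
Concatenate: 1100001000001010 = 0xC20A (16 bits → U+C20A).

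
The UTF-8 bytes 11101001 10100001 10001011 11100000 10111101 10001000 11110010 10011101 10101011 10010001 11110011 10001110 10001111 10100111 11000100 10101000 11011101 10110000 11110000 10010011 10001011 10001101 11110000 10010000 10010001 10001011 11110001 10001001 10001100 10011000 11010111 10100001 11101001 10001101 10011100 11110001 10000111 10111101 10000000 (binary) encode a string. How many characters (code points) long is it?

12

Byte at offset 0: 0xE9 = 11101001 → 3-byte char (#1). Advance 3.
Byte at offset 3: 0xE0 = 11100000 → 3-byte char (#2). Advance 3.
Byte at offset 6: 0xF2 = 11110010 → 4-byte char (#3). Advance 4.
Byte at offset 10: 0xF3 = 11110011 → 4-byte char (#4). Advance 4.
Byte at offset 14: 0xC4 = 11000100 → 2-byte char (#5). Advance 2.
Byte at offset 16: 0xDD = 11011101 → 2-byte char (#6). Advance 2.
Byte at offset 18: 0xF0 = 11110000 → 4-byte char (#7). Advance 4.
Byte at offset 22: 0xF0 = 11110000 → 4-byte char (#8). Advance 4.
Byte at offset 26: 0xF1 = 11110001 → 4-byte char (#9). Advance 4.
Byte at offset 30: 0xD7 = 11010111 → 2-byte char (#10). Advance 2.
Byte at offset 32: 0xE9 = 11101001 → 3-byte char (#11). Advance 3.
Byte at offset 35: 0xF1 = 11110001 → 4-byte char (#12). Advance 4.
Reached end at offset 39 after 12 code points.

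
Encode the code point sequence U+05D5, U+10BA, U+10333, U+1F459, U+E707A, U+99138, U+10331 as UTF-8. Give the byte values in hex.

D7 95 E1 82 BA F0 90 8C B3 F0 9F 91 99 F3 A7 81 BA F2 99 84 B8 F0 90 8C B1

U+05D5: 2-byte form → D7 95.
U+10BA: 3-byte form → E1 82 BA.
U+10333: 4-byte form → F0 90 8C B3.
U+1F459: 4-byte form → F0 9F 91 99.
U+E707A: 4-byte form → F3 A7 81 BA.
U+99138: 4-byte form → F2 99 84 B8.
U+10331: 4-byte form → F0 90 8C B1.
Concatenated (25 bytes): D7 95 E1 82 BA F0 90 8C B3 F0 9F 91 99 F3 A7 81 BA F2 99 84 B8 F0 90 8C B1.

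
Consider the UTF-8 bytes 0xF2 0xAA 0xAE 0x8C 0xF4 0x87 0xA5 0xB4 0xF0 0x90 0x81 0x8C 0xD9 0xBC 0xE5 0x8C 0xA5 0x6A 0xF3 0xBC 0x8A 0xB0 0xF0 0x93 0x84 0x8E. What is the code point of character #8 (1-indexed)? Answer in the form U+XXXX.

Offset 0: leading byte 0xF2 = 11110010 → 4-byte char #1 = F2 AA AE 8C.
Offset 4: leading byte 0xF4 = 11110100 → 4-byte char #2 = F4 87 A5 B4.
Offset 8: leading byte 0xF0 = 11110000 → 4-byte char #3 = F0 90 81 8C.
Offset 12: leading byte 0xD9 = 11011001 → 2-byte char #4 = D9 BC.
Offset 14: leading byte 0xE5 = 11100101 → 3-byte char #5 = E5 8C A5.
Offset 17: leading byte 0x6A = 01101010 → 1-byte char #6 = 6A.
Offset 18: leading byte 0xF3 = 11110011 → 4-byte char #7 = F3 BC 8A B0.
Offset 22: leading byte 0xF0 = 11110000 → 4-byte char #8 = F0 93 84 8E.
Leading byte 0xF0 = 11110000 matches 11110xxx → 4-byte sequence.
Byte 1: 0xF0 = 11110000, payload 000 (3 bits).
Byte 2: 0x93 = 10010011 (10xxxxxx ✓), payload 010011.
Byte 3: 0x84 = 10000100 (10xxxxxx ✓), payload 000100.
Byte 4: 0x8E = 10001110 (10xxxxxx ✓), payload 001110.
Concatenate: 000010011000100001110 = 0x1310E (21 bits → U+1310E).

U+1310E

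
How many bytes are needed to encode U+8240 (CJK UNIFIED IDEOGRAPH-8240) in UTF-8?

3

U+8240 = 0x8240. UTF-8 uses 1 byte below 0x80, 2 below 0x800, 3 below 0x10000, 4 up to 0x10FFFF. 0x8240 is in U+0800–U+FFFF → 3 bytes.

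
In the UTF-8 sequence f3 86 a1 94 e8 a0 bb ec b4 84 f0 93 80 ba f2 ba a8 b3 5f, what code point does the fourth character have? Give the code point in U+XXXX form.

U+1303A

Offset 0: leading byte 0xF3 = 11110011 → 4-byte char #1 = F3 86 A1 94.
Offset 4: leading byte 0xE8 = 11101000 → 3-byte char #2 = E8 A0 BB.
Offset 7: leading byte 0xEC = 11101100 → 3-byte char #3 = EC B4 84.
Offset 10: leading byte 0xF0 = 11110000 → 4-byte char #4 = F0 93 80 BA.
Leading byte 0xF0 = 11110000 matches 11110xxx → 4-byte sequence.
Byte 1: 0xF0 = 11110000, payload 000 (3 bits).
Byte 2: 0x93 = 10010011 (10xxxxxx ✓), payload 010011.
Byte 3: 0x80 = 10000000 (10xxxxxx ✓), payload 000000.
Byte 4: 0xBA = 10111010 (10xxxxxx ✓), payload 111010.
Concatenate: 000010011000000111010 = 0x1303A (21 bits → U+1303A).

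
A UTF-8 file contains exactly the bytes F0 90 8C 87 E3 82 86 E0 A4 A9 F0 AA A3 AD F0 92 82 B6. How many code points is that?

5

Byte at offset 0: 0xF0 = 11110000 → 4-byte char (#1). Advance 4.
Byte at offset 4: 0xE3 = 11100011 → 3-byte char (#2). Advance 3.
Byte at offset 7: 0xE0 = 11100000 → 3-byte char (#3). Advance 3.
Byte at offset 10: 0xF0 = 11110000 → 4-byte char (#4). Advance 4.
Byte at offset 14: 0xF0 = 11110000 → 4-byte char (#5). Advance 4.
Reached end at offset 18 after 5 code points.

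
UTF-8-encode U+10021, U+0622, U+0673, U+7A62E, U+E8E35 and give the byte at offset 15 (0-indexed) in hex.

U+10021 → 4-byte form F0 90 80 A1 at offsets 0–3.
U+0622 → 2-byte form D8 A2 at offsets 4–5.
U+0673 → 2-byte form D9 B3 at offsets 6–7.
U+7A62E → 4-byte form F1 BA 98 AE at offsets 8–11.
U+E8E35 → 4-byte form F3 A8 B8 B5 at offsets 12–15.
Offset 15 falls in char 5's range; it's byte 4 of F3 A8 B8 B5 = 0xB5.

0xB5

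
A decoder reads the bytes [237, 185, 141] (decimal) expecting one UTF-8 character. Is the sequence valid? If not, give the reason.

Structurally a 3-byte sequence; payload = 0xDE4D.
But 0xDE4D is in U+D800–U+DFFF, the surrogate range. Surrogates are not Unicode scalar values and are forbidden in UTF-8.

invalid (encodes a surrogate (U+D800–U+DFFF))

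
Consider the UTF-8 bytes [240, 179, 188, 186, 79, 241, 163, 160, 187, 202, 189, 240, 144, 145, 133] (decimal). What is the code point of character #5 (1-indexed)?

Offset 0: leading byte 0xF0 = 11110000 → 4-byte char #1 = F0 B3 BC BA.
Offset 4: leading byte 0x4F = 01001111 → 1-byte char #2 = 4F.
Offset 5: leading byte 0xF1 = 11110001 → 4-byte char #3 = F1 A3 A0 BB.
Offset 9: leading byte 0xCA = 11001010 → 2-byte char #4 = CA BD.
Offset 11: leading byte 0xF0 = 11110000 → 4-byte char #5 = F0 90 91 85.
Leading byte 0xF0 = 11110000 matches 11110xxx → 4-byte sequence.
Byte 1: 0xF0 = 11110000, payload 000 (3 bits).
Byte 2: 0x90 = 10010000 (10xxxxxx ✓), payload 010000.
Byte 3: 0x91 = 10010001 (10xxxxxx ✓), payload 010001.
Byte 4: 0x85 = 10000101 (10xxxxxx ✓), payload 000101.
Concatenate: 000010000010001000101 = 0x10445 (21 bits → U+10445).

U+10445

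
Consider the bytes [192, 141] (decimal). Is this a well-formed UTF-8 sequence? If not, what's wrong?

Leading byte 0xC0 = 11000000 → 2-byte form.
Continuation bytes all match 10xxxxxx. Payload decodes to 0xD.
But 0xD < 0x80, the minimum for a 2-byte sequence — this is an overlong encoding.

invalid (overlong encoding)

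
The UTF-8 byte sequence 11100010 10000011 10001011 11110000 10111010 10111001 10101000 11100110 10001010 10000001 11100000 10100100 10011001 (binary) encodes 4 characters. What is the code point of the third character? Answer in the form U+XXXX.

Offset 0: leading byte 0xE2 = 11100010 → 3-byte char #1 = E2 83 8B.
Offset 3: leading byte 0xF0 = 11110000 → 4-byte char #2 = F0 BA B9 A8.
Offset 7: leading byte 0xE6 = 11100110 → 3-byte char #3 = E6 8A 81.
Leading byte 0xE6 = 11100110 matches 1110xxxx → 3-byte sequence.
Byte 1: 0xE6 = 11100110, payload 0110 (4 bits).
Byte 2: 0x8A = 10001010 (10xxxxxx ✓), payload 001010.
Byte 3: 0x81 = 10000001 (10xxxxxx ✓), payload 000001.
Concatenate: 0110001010000001 = 0x6281 (16 bits → U+6281).

U+6281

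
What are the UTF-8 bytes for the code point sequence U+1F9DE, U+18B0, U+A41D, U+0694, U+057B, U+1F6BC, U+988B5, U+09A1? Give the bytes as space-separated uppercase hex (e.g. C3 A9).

F0 9F A7 9E E1 A2 B0 EA 90 9D DA 94 D5 BB F0 9F 9A BC F2 98 A2 B5 E0 A6 A1

U+1F9DE: 4-byte form → F0 9F A7 9E.
U+18B0: 3-byte form → E1 A2 B0.
U+A41D: 3-byte form → EA 90 9D.
U+0694: 2-byte form → DA 94.
U+057B: 2-byte form → D5 BB.
U+1F6BC: 4-byte form → F0 9F 9A BC.
U+988B5: 4-byte form → F2 98 A2 B5.
U+09A1: 3-byte form → E0 A6 A1.
Concatenated (25 bytes): F0 9F A7 9E E1 A2 B0 EA 90 9D DA 94 D5 BB F0 9F 9A BC F2 98 A2 B5 E0 A6 A1.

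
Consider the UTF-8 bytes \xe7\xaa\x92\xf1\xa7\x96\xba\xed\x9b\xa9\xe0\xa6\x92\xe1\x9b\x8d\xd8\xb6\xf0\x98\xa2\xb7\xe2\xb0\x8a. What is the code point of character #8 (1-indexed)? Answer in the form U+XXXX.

Offset 0: leading byte 0xE7 = 11100111 → 3-byte char #1 = E7 AA 92.
Offset 3: leading byte 0xF1 = 11110001 → 4-byte char #2 = F1 A7 96 BA.
Offset 7: leading byte 0xED = 11101101 → 3-byte char #3 = ED 9B A9.
Offset 10: leading byte 0xE0 = 11100000 → 3-byte char #4 = E0 A6 92.
Offset 13: leading byte 0xE1 = 11100001 → 3-byte char #5 = E1 9B 8D.
Offset 16: leading byte 0xD8 = 11011000 → 2-byte char #6 = D8 B6.
Offset 18: leading byte 0xF0 = 11110000 → 4-byte char #7 = F0 98 A2 B7.
Offset 22: leading byte 0xE2 = 11100010 → 3-byte char #8 = E2 B0 8A.
Leading byte 0xE2 = 11100010 matches 1110xxxx → 3-byte sequence.
Byte 1: 0xE2 = 11100010, payload 0010 (4 bits).
Byte 2: 0xB0 = 10110000 (10xxxxxx ✓), payload 110000.
Byte 3: 0x8A = 10001010 (10xxxxxx ✓), payload 001010.
Concatenate: 0010110000001010 = 0x2C0A (16 bits → U+2C0A).

U+2C0A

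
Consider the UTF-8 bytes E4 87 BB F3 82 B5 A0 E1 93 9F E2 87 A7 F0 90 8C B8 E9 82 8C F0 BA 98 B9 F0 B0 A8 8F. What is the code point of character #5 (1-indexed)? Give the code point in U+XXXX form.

Offset 0: leading byte 0xE4 = 11100100 → 3-byte char #1 = E4 87 BB.
Offset 3: leading byte 0xF3 = 11110011 → 4-byte char #2 = F3 82 B5 A0.
Offset 7: leading byte 0xE1 = 11100001 → 3-byte char #3 = E1 93 9F.
Offset 10: leading byte 0xE2 = 11100010 → 3-byte char #4 = E2 87 A7.
Offset 13: leading byte 0xF0 = 11110000 → 4-byte char #5 = F0 90 8C B8.
Leading byte 0xF0 = 11110000 matches 11110xxx → 4-byte sequence.
Byte 1: 0xF0 = 11110000, payload 000 (3 bits).
Byte 2: 0x90 = 10010000 (10xxxxxx ✓), payload 010000.
Byte 3: 0x8C = 10001100 (10xxxxxx ✓), payload 001100.
Byte 4: 0xB8 = 10111000 (10xxxxxx ✓), payload 111000.
Concatenate: 000010000001100111000 = 0x10338 (21 bits → U+10338).

U+10338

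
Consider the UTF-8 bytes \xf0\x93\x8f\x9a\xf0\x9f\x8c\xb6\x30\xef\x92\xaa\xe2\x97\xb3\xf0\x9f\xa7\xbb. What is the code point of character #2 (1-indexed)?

Offset 0: leading byte 0xF0 = 11110000 → 4-byte char #1 = F0 93 8F 9A.
Offset 4: leading byte 0xF0 = 11110000 → 4-byte char #2 = F0 9F 8C B6.
Leading byte 0xF0 = 11110000 matches 11110xxx → 4-byte sequence.
Byte 1: 0xF0 = 11110000, payload 000 (3 bits).
Byte 2: 0x9F = 10011111 (10xxxxxx ✓), payload 011111.
Byte 3: 0x8C = 10001100 (10xxxxxx ✓), payload 001100.
Byte 4: 0xB6 = 10110110 (10xxxxxx ✓), payload 110110.
Concatenate: 000011111001100110110 = 0x1F336 (21 bits → U+1F336).

U+1F336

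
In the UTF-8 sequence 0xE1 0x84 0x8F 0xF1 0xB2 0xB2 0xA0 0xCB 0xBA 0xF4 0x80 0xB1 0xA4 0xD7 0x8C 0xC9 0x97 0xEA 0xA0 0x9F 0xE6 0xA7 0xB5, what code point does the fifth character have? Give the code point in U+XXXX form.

Offset 0: leading byte 0xE1 = 11100001 → 3-byte char #1 = E1 84 8F.
Offset 3: leading byte 0xF1 = 11110001 → 4-byte char #2 = F1 B2 B2 A0.
Offset 7: leading byte 0xCB = 11001011 → 2-byte char #3 = CB BA.
Offset 9: leading byte 0xF4 = 11110100 → 4-byte char #4 = F4 80 B1 A4.
Offset 13: leading byte 0xD7 = 11010111 → 2-byte char #5 = D7 8C.
Leading byte 0xD7 = 11010111 matches 110xxxxx → 2-byte sequence.
Byte 1: 0xD7 = 11010111, payload 10111 (5 bits).
Byte 2: 0x8C = 10001100 (10xxxxxx ✓), payload 001100.
Concatenate: 10111001100 = 0x5CC (11 bits → U+05CC).

U+05CC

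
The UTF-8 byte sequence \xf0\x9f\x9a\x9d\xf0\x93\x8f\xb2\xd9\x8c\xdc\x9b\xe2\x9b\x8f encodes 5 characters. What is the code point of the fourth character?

Offset 0: leading byte 0xF0 = 11110000 → 4-byte char #1 = F0 9F 9A 9D.
Offset 4: leading byte 0xF0 = 11110000 → 4-byte char #2 = F0 93 8F B2.
Offset 8: leading byte 0xD9 = 11011001 → 2-byte char #3 = D9 8C.
Offset 10: leading byte 0xDC = 11011100 → 2-byte char #4 = DC 9B.
Leading byte 0xDC = 11011100 matches 110xxxxx → 2-byte sequence.
Byte 1: 0xDC = 11011100, payload 11100 (5 bits).
Byte 2: 0x9B = 10011011 (10xxxxxx ✓), payload 011011.
Concatenate: 11100011011 = 0x71B (11 bits → U+071B).

U+071B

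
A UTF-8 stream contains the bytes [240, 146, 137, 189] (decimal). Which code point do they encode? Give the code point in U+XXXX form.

Leading byte 0xF0 = 11110000 matches 11110xxx → 4-byte sequence.
Byte 1: 0xF0 = 11110000, payload 000 (3 bits).
Byte 2: 0x92 = 10010010 (10xxxxxx ✓), payload 010010.
Byte 3: 0x89 = 10001001 (10xxxxxx ✓), payload 001001.
Byte 4: 0xBD = 10111101 (10xxxxxx ✓), payload 111101.
Concatenate: 000010010001001111101 = 0x1227D (21 bits → U+1227D).

U+1227D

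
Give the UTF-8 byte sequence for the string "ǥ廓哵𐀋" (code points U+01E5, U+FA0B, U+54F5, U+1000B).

C7 A5 EF A8 8B E5 93 B5 F0 90 80 8B

U+01E5: 2-byte form → C7 A5.
U+FA0B: 3-byte form → EF A8 8B.
U+54F5: 3-byte form → E5 93 B5.
U+1000B: 4-byte form → F0 90 80 8B.
Concatenated (12 bytes): C7 A5 EF A8 8B E5 93 B5 F0 90 80 8B.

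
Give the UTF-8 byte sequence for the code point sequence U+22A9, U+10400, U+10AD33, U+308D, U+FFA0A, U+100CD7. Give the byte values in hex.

U+22A9: 3-byte form → E2 8A A9.
U+10400: 4-byte form → F0 90 90 80.
U+10AD33: 4-byte form → F4 8A B4 B3.
U+308D: 3-byte form → E3 82 8D.
U+FFA0A: 4-byte form → F3 BF A8 8A.
U+100CD7: 4-byte form → F4 80 B3 97.
Concatenated (22 bytes): E2 8A A9 F0 90 90 80 F4 8A B4 B3 E3 82 8D F3 BF A8 8A F4 80 B3 97.

E2 8A A9 F0 90 90 80 F4 8A B4 B3 E3 82 8D F3 BF A8 8A F4 80 B3 97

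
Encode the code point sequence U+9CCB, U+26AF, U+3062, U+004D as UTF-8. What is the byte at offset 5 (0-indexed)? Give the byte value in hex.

U+9CCB → 3-byte form E9 B3 8B at offsets 0–2.
U+26AF → 3-byte form E2 9A AF at offsets 3–5.
Offset 5 falls in char 2's range; it's byte 3 of E2 9A AF = 0xAF.

0xAF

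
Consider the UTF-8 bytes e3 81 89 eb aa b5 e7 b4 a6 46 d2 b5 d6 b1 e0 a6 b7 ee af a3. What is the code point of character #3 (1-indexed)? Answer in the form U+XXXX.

U+7D26

Offset 0: leading byte 0xE3 = 11100011 → 3-byte char #1 = E3 81 89.
Offset 3: leading byte 0xEB = 11101011 → 3-byte char #2 = EB AA B5.
Offset 6: leading byte 0xE7 = 11100111 → 3-byte char #3 = E7 B4 A6.
Leading byte 0xE7 = 11100111 matches 1110xxxx → 3-byte sequence.
Byte 1: 0xE7 = 11100111, payload 0111 (4 bits).
Byte 2: 0xB4 = 10110100 (10xxxxxx ✓), payload 110100.
Byte 3: 0xA6 = 10100110 (10xxxxxx ✓), payload 100110.
Concatenate: 0111110100100110 = 0x7D26 (16 bits → U+7D26).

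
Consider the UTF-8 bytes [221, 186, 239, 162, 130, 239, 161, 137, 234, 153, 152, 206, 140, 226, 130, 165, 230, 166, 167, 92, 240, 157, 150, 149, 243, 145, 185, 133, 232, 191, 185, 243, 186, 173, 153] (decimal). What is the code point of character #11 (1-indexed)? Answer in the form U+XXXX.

Offset 0: leading byte 0xDD = 11011101 → 2-byte char #1 = DD BA.
Offset 2: leading byte 0xEF = 11101111 → 3-byte char #2 = EF A2 82.
Offset 5: leading byte 0xEF = 11101111 → 3-byte char #3 = EF A1 89.
Offset 8: leading byte 0xEA = 11101010 → 3-byte char #4 = EA 99 98.
Offset 11: leading byte 0xCE = 11001110 → 2-byte char #5 = CE 8C.
Offset 13: leading byte 0xE2 = 11100010 → 3-byte char #6 = E2 82 A5.
Offset 16: leading byte 0xE6 = 11100110 → 3-byte char #7 = E6 A6 A7.
Offset 19: leading byte 0x5C = 01011100 → 1-byte char #8 = 5C.
Offset 20: leading byte 0xF0 = 11110000 → 4-byte char #9 = F0 9D 96 95.
Offset 24: leading byte 0xF3 = 11110011 → 4-byte char #10 = F3 91 B9 85.
Offset 28: leading byte 0xE8 = 11101000 → 3-byte char #11 = E8 BF B9.
Leading byte 0xE8 = 11101000 matches 1110xxxx → 3-byte sequence.
Byte 1: 0xE8 = 11101000, payload 1000 (4 bits).
Byte 2: 0xBF = 10111111 (10xxxxxx ✓), payload 111111.
Byte 3: 0xB9 = 10111001 (10xxxxxx ✓), payload 111001.
Concatenate: 1000111111111001 = 0x8FF9 (16 bits → U+8FF9).

U+8FF9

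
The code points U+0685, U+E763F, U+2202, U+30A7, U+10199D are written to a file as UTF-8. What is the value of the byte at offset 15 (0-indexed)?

0x9D

U+0685 → 2-byte form DA 85 at offsets 0–1.
U+E763F → 4-byte form F3 A7 98 BF at offsets 2–5.
U+2202 → 3-byte form E2 88 82 at offsets 6–8.
U+30A7 → 3-byte form E3 82 A7 at offsets 9–11.
U+10199D → 4-byte form F4 81 A6 9D at offsets 12–15.
Offset 15 falls in char 5's range; it's byte 4 of F4 81 A6 9D = 0x9D.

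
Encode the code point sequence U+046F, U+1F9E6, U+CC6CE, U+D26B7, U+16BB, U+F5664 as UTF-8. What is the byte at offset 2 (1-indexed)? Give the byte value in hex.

0xAF

1-indexed offset 2 is 0-indexed offset 1.
U+046F → 2-byte form D1 AF at offsets 0–1.
Offset 1 falls in char 1's range; it's byte 2 of D1 AF = 0xAF.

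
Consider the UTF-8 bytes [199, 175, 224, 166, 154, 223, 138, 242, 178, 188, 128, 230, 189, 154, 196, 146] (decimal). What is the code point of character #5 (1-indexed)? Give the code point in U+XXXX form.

U+6F5A

Offset 0: leading byte 0xC7 = 11000111 → 2-byte char #1 = C7 AF.
Offset 2: leading byte 0xE0 = 11100000 → 3-byte char #2 = E0 A6 9A.
Offset 5: leading byte 0xDF = 11011111 → 2-byte char #3 = DF 8A.
Offset 7: leading byte 0xF2 = 11110010 → 4-byte char #4 = F2 B2 BC 80.
Offset 11: leading byte 0xE6 = 11100110 → 3-byte char #5 = E6 BD 9A.
Leading byte 0xE6 = 11100110 matches 1110xxxx → 3-byte sequence.
Byte 1: 0xE6 = 11100110, payload 0110 (4 bits).
Byte 2: 0xBD = 10111101 (10xxxxxx ✓), payload 111101.
Byte 3: 0x9A = 10011010 (10xxxxxx ✓), payload 011010.
Concatenate: 0110111101011010 = 0x6F5A (16 bits → U+6F5A).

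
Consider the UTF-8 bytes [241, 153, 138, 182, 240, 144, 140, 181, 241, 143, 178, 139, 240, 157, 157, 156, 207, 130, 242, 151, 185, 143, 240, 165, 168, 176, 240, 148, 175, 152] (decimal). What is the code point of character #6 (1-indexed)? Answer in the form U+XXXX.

U+97E4F

Offset 0: leading byte 0xF1 = 11110001 → 4-byte char #1 = F1 99 8A B6.
Offset 4: leading byte 0xF0 = 11110000 → 4-byte char #2 = F0 90 8C B5.
Offset 8: leading byte 0xF1 = 11110001 → 4-byte char #3 = F1 8F B2 8B.
Offset 12: leading byte 0xF0 = 11110000 → 4-byte char #4 = F0 9D 9D 9C.
Offset 16: leading byte 0xCF = 11001111 → 2-byte char #5 = CF 82.
Offset 18: leading byte 0xF2 = 11110010 → 4-byte char #6 = F2 97 B9 8F.
Leading byte 0xF2 = 11110010 matches 11110xxx → 4-byte sequence.
Byte 1: 0xF2 = 11110010, payload 010 (3 bits).
Byte 2: 0x97 = 10010111 (10xxxxxx ✓), payload 010111.
Byte 3: 0xB9 = 10111001 (10xxxxxx ✓), payload 111001.
Byte 4: 0x8F = 10001111 (10xxxxxx ✓), payload 001111.
Concatenate: 010010111111001001111 = 0x97E4F (21 bits → U+97E4F).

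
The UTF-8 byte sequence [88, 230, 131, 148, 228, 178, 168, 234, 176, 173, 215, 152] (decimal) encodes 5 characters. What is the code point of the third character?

Offset 0: leading byte 0x58 = 01011000 → 1-byte char #1 = 58.
Offset 1: leading byte 0xE6 = 11100110 → 3-byte char #2 = E6 83 94.
Offset 4: leading byte 0xE4 = 11100100 → 3-byte char #3 = E4 B2 A8.
Leading byte 0xE4 = 11100100 matches 1110xxxx → 3-byte sequence.
Byte 1: 0xE4 = 11100100, payload 0100 (4 bits).
Byte 2: 0xB2 = 10110010 (10xxxxxx ✓), payload 110010.
Byte 3: 0xA8 = 10101000 (10xxxxxx ✓), payload 101000.
Concatenate: 0100110010101000 = 0x4CA8 (16 bits → U+4CA8).

U+4CA8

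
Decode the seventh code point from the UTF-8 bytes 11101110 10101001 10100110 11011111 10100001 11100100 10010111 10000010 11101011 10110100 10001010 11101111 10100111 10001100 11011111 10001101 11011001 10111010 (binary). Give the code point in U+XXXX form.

U+067A

Offset 0: leading byte 0xEE = 11101110 → 3-byte char #1 = EE A9 A6.
Offset 3: leading byte 0xDF = 11011111 → 2-byte char #2 = DF A1.
Offset 5: leading byte 0xE4 = 11100100 → 3-byte char #3 = E4 97 82.
Offset 8: leading byte 0xEB = 11101011 → 3-byte char #4 = EB B4 8A.
Offset 11: leading byte 0xEF = 11101111 → 3-byte char #5 = EF A7 8C.
Offset 14: leading byte 0xDF = 11011111 → 2-byte char #6 = DF 8D.
Offset 16: leading byte 0xD9 = 11011001 → 2-byte char #7 = D9 BA.
Leading byte 0xD9 = 11011001 matches 110xxxxx → 2-byte sequence.
Byte 1: 0xD9 = 11011001, payload 11001 (5 bits).
Byte 2: 0xBA = 10111010 (10xxxxxx ✓), payload 111010.
Concatenate: 11001111010 = 0x67A (11 bits → U+067A).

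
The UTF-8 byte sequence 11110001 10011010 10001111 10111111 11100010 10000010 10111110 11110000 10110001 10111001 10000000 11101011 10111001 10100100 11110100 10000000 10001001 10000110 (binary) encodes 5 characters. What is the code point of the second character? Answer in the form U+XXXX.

Offset 0: leading byte 0xF1 = 11110001 → 4-byte char #1 = F1 9A 8F BF.
Offset 4: leading byte 0xE2 = 11100010 → 3-byte char #2 = E2 82 BE.
Leading byte 0xE2 = 11100010 matches 1110xxxx → 3-byte sequence.
Byte 1: 0xE2 = 11100010, payload 0010 (4 bits).
Byte 2: 0x82 = 10000010 (10xxxxxx ✓), payload 000010.
Byte 3: 0xBE = 10111110 (10xxxxxx ✓), payload 111110.
Concatenate: 0010000010111110 = 0x20BE (16 bits → U+20BE).

U+20BE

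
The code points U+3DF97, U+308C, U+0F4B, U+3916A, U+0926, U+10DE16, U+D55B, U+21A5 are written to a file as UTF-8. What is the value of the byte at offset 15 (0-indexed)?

0xA4

U+3DF97 → 4-byte form F0 BD BE 97 at offsets 0–3.
U+308C → 3-byte form E3 82 8C at offsets 4–6.
U+0F4B → 3-byte form E0 BD 8B at offsets 7–9.
U+3916A → 4-byte form F0 B9 85 AA at offsets 10–13.
U+0926 → 3-byte form E0 A4 A6 at offsets 14–16.
Offset 15 falls in char 5's range; it's byte 2 of E0 A4 A6 = 0xA4.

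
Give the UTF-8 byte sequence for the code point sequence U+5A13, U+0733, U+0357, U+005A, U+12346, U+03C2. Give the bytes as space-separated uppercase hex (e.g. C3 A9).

E5 A8 93 DC B3 CD 97 5A F0 92 8D 86 CF 82

U+5A13: 3-byte form → E5 A8 93.
U+0733: 2-byte form → DC B3.
U+0357: 2-byte form → CD 97.
U+005A: 1-byte form → 5A.
U+12346: 4-byte form → F0 92 8D 86.
U+03C2: 2-byte form → CF 82.
Concatenated (14 bytes): E5 A8 93 DC B3 CD 97 5A F0 92 8D 86 CF 82.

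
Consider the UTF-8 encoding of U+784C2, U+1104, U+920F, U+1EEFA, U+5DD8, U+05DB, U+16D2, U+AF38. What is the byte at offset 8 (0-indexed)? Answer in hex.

U+784C2 → 4-byte form F1 B8 93 82 at offsets 0–3.
U+1104 → 3-byte form E1 84 84 at offsets 4–6.
U+920F → 3-byte form E9 88 8F at offsets 7–9.
Offset 8 falls in char 3's range; it's byte 2 of E9 88 8F = 0x88.

0x88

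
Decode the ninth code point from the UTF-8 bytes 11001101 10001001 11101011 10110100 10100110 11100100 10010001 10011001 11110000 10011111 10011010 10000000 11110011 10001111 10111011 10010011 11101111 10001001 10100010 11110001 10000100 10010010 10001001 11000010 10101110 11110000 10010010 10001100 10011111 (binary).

Offset 0: leading byte 0xCD = 11001101 → 2-byte char #1 = CD 89.
Offset 2: leading byte 0xEB = 11101011 → 3-byte char #2 = EB B4 A6.
Offset 5: leading byte 0xE4 = 11100100 → 3-byte char #3 = E4 91 99.
Offset 8: leading byte 0xF0 = 11110000 → 4-byte char #4 = F0 9F 9A 80.
Offset 12: leading byte 0xF3 = 11110011 → 4-byte char #5 = F3 8F BB 93.
Offset 16: leading byte 0xEF = 11101111 → 3-byte char #6 = EF 89 A2.
Offset 19: leading byte 0xF1 = 11110001 → 4-byte char #7 = F1 84 92 89.
Offset 23: leading byte 0xC2 = 11000010 → 2-byte char #8 = C2 AE.
Offset 25: leading byte 0xF0 = 11110000 → 4-byte char #9 = F0 92 8C 9F.
Leading byte 0xF0 = 11110000 matches 11110xxx → 4-byte sequence.
Byte 1: 0xF0 = 11110000, payload 000 (3 bits).
Byte 2: 0x92 = 10010010 (10xxxxxx ✓), payload 010010.
Byte 3: 0x8C = 10001100 (10xxxxxx ✓), payload 001100.
Byte 4: 0x9F = 10011111 (10xxxxxx ✓), payload 011111.
Concatenate: 000010010001100011111 = 0x1231F (21 bits → U+1231F).

U+1231F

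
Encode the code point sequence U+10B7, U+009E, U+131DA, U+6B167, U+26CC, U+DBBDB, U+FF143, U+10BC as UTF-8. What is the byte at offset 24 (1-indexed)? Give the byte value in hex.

0x83

1-indexed offset 24 is 0-indexed offset 23.
U+10B7 → 3-byte form E1 82 B7 at offsets 0–2.
U+009E → 2-byte form C2 9E at offsets 3–4.
U+131DA → 4-byte form F0 93 87 9A at offsets 5–8.
U+6B167 → 4-byte form F1 AB 85 A7 at offsets 9–12.
U+26CC → 3-byte form E2 9B 8C at offsets 13–15.
U+DBBDB → 4-byte form F3 9B AF 9B at offsets 16–19.
U+FF143 → 4-byte form F3 BF 85 83 at offsets 20–23.
Offset 23 falls in char 7's range; it's byte 4 of F3 BF 85 83 = 0x83.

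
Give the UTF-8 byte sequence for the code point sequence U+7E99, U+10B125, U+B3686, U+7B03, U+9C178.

U+7E99: 3-byte form → E7 BA 99.
U+10B125: 4-byte form → F4 8B 84 A5.
U+B3686: 4-byte form → F2 B3 9A 86.
U+7B03: 3-byte form → E7 AC 83.
U+9C178: 4-byte form → F2 9C 85 B8.
Concatenated (18 bytes): E7 BA 99 F4 8B 84 A5 F2 B3 9A 86 E7 AC 83 F2 9C 85 B8.

E7 BA 99 F4 8B 84 A5 F2 B3 9A 86 E7 AC 83 F2 9C 85 B8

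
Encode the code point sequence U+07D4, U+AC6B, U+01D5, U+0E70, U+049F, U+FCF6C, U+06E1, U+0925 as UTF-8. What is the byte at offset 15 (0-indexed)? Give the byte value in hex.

U+07D4 → 2-byte form DF 94 at offsets 0–1.
U+AC6B → 3-byte form EA B1 AB at offsets 2–4.
U+01D5 → 2-byte form C7 95 at offsets 5–6.
U+0E70 → 3-byte form E0 B9 B0 at offsets 7–9.
U+049F → 2-byte form D2 9F at offsets 10–11.
U+FCF6C → 4-byte form F3 BC BD AC at offsets 12–15.
Offset 15 falls in char 6's range; it's byte 4 of F3 BC BD AC = 0xAC.

0xAC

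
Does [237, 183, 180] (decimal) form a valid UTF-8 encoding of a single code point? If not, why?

invalid (encodes a surrogate (U+D800–U+DFFF))

Structurally a 3-byte sequence; payload = 0xDDF4.
But 0xDDF4 is in U+D800–U+DFFF, the surrogate range. Surrogates are not Unicode scalar values and are forbidden in UTF-8.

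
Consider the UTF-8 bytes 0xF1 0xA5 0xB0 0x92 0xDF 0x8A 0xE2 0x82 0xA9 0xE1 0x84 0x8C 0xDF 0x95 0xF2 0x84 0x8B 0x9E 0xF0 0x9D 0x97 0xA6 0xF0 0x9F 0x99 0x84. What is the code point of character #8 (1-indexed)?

U+1F644

Offset 0: leading byte 0xF1 = 11110001 → 4-byte char #1 = F1 A5 B0 92.
Offset 4: leading byte 0xDF = 11011111 → 2-byte char #2 = DF 8A.
Offset 6: leading byte 0xE2 = 11100010 → 3-byte char #3 = E2 82 A9.
Offset 9: leading byte 0xE1 = 11100001 → 3-byte char #4 = E1 84 8C.
Offset 12: leading byte 0xDF = 11011111 → 2-byte char #5 = DF 95.
Offset 14: leading byte 0xF2 = 11110010 → 4-byte char #6 = F2 84 8B 9E.
Offset 18: leading byte 0xF0 = 11110000 → 4-byte char #7 = F0 9D 97 A6.
Offset 22: leading byte 0xF0 = 11110000 → 4-byte char #8 = F0 9F 99 84.
Leading byte 0xF0 = 11110000 matches 11110xxx → 4-byte sequence.
Byte 1: 0xF0 = 11110000, payload 000 (3 bits).
Byte 2: 0x9F = 10011111 (10xxxxxx ✓), payload 011111.
Byte 3: 0x99 = 10011001 (10xxxxxx ✓), payload 011001.
Byte 4: 0x84 = 10000100 (10xxxxxx ✓), payload 000100.
Concatenate: 000011111011001000100 = 0x1F644 (21 bits → U+1F644).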